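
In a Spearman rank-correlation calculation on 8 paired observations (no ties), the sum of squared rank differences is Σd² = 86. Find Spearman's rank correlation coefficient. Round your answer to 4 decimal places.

ρ = 1 − 6Σd² / [n(n²−1)] = 1 − 6×86 / (8×63)
  = 1 − 516/504 = 1 − 1.02381 ≈ -0.0238

-0.0238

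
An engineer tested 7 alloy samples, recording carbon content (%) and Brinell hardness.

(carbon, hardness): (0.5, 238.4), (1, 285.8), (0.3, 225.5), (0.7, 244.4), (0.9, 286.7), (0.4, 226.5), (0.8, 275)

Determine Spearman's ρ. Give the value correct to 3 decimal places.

0.964

Rank carbon: 3, 7, 1, 4, 6, 2, 5
Rank hardness: 3, 6, 1, 4, 7, 2, 5
d = rank(carbon) − rank(hardness): 0, 1, 0, 0, -1, 0, 0; Σd² = 2
ρ = 1 − 6Σd² / [n(n²−1)] = 1 − 6×2 / (7×48) = 1 − 12/336 ≈ 0.964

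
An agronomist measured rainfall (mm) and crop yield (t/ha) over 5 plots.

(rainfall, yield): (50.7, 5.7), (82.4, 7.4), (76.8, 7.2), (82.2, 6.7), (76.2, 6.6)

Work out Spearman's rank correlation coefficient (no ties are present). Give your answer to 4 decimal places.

Rank rainfall: 1, 5, 3, 4, 2
Rank yield: 1, 5, 4, 3, 2
d = rank(rainfall) − rank(yield): 0, 0, -1, 1, 0; Σd² = 2
ρ = 1 − 6Σd² / [n(n²−1)] = 1 − 6×2 / (5×24) = 1 − 12/120 ≈ 0.9000

0.9000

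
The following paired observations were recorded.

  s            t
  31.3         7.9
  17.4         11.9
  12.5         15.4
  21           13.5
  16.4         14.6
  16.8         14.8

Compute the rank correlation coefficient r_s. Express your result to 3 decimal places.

-0.886

Rank s: 6, 4, 1, 5, 2, 3
Rank t: 1, 2, 6, 3, 4, 5
d = rank(s) − rank(t): 5, 2, -5, 2, -2, -2; Σd² = 66
ρ = 1 − 6Σd² / [n(n²−1)] = 1 − 6×66 / (6×35) = 1 − 396/210 ≈ -0.886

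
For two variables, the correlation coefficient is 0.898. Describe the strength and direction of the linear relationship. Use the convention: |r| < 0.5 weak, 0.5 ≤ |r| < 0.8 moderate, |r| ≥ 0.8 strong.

r = 0.898 > 0 so the relationship is positive.
|r| = 0.898, which falls in the strong range.

strong positive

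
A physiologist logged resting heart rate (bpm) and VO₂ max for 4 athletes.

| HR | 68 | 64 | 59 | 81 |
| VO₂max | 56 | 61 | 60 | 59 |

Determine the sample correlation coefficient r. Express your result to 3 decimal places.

n = 4, Σx = 272, Σy = 236, Σx² = 18762, Σy² = 13938, Σxy = 16031
nΣxy − ΣxΣy = 64124 − 64192 = -68
nΣx² − (Σx)² = 75048 − 73984 = 1064; nΣy² − (Σy)² = 55752 − 55696 = 56
r = -68 / √(1064 × 56) = -68 / 244.0983 ≈ -0.279

-0.279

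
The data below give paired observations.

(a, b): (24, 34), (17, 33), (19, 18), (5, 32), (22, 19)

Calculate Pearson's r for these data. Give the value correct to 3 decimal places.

-0.292

n = 5, Σa = 87, Σb = 136, Σa² = 1735, Σb² = 3954, Σab = 2297
nΣab − ΣaΣb = 11485 − 11832 = -347
nΣa² − (Σa)² = 8675 − 7569 = 1106; nΣb² − (Σb)² = 19770 − 18496 = 1274
r = -347 / √(1106 × 1274) = -347 / 1187.0316 ≈ -0.292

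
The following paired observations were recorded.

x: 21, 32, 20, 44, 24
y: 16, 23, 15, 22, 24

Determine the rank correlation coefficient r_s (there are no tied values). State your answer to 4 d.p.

Rank x: 2, 4, 1, 5, 3
Rank y: 2, 4, 1, 3, 5
d = rank(x) − rank(y): 0, 0, 0, 2, -2; Σd² = 8
ρ = 1 − 6Σd² / [n(n²−1)] = 1 − 6×8 / (5×24) = 1 − 48/120 ≈ 0.6000

0.6000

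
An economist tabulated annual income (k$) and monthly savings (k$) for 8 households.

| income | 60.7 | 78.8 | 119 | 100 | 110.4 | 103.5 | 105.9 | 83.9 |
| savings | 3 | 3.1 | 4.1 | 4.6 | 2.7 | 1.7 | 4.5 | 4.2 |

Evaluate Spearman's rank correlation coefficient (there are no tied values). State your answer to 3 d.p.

Rank income: 1, 2, 8, 4, 7, 5, 6, 3
Rank savings: 3, 4, 5, 8, 2, 1, 7, 6
d = rank(income) − rank(savings): -2, -2, 3, -4, 5, 4, -1, -3; Σd² = 84
ρ = 1 − 6Σd² / [n(n²−1)] = 1 − 6×84 / (8×63) = 1 − 504/504 ≈ 0.000

0.000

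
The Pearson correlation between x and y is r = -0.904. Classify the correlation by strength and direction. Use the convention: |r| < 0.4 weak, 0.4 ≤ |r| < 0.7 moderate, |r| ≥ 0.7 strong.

strong negative

r = -0.904 < 0 so the relationship is negative.
|r| = 0.904, which falls in the strong range.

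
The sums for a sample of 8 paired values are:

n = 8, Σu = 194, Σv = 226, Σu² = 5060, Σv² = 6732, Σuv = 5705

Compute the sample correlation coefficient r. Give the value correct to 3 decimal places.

0.639

r = (nΣuv − ΣuΣv) / √[(nΣu² − (Σu)²)(nΣv² − (Σv)²)]
Numerator: 8×5705 − 194×226 = 1796
Denominator: √[(40480 − 37636)(53856 − 51076)] = √[2844 × 2780] = 2811.8179
r = 1796 / 2811.8179 ≈ 0.639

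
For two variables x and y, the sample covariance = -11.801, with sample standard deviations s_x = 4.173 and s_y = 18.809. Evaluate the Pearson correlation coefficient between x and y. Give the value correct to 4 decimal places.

r = Cov(x,y) / (s_x · s_y) = -11.801 / (4.173 × 18.809)
  = -11.801 / 78.4900 ≈ -0.1504

-0.1504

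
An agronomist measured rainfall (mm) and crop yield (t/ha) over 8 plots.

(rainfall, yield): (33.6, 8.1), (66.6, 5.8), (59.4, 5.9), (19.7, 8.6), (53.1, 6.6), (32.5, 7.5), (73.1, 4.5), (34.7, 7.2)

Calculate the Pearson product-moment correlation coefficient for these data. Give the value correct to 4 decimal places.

n = 8, Σx = 372.7, Σy = 54.2, Σx² = 19904.53, Σy² = 379.92, Σxy = 2351.32
nΣxy − ΣxΣy = 18810.56 − 20200.34 = -1389.78
nΣx² − (Σx)² = 159236.24 − 138905.29 = 20330.95; nΣy² − (Σy)² = 3039.36 − 2937.64 = 101.72
r = -1389.78 / √(20330.95 × 101.72) = -1389.78 / 1438.0766 ≈ -0.9664

-0.9664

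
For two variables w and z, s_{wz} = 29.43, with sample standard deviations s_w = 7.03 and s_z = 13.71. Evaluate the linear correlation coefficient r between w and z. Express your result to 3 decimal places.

r = Cov(w,z) / (s_w · s_z) = 29.43 / (7.03 × 13.71)
  = 29.43 / 96.3813 ≈ 0.305

0.305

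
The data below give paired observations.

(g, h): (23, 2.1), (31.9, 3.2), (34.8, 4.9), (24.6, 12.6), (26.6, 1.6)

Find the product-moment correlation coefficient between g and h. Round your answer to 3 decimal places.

-0.158

n = 5, Σg = 140.9, Σh = 24.4, Σg² = 4070.37, Σh² = 199.98, Σgh = 673.42
nΣgh − ΣgΣh = 3367.1 − 3437.96 = -70.86
nΣg² − (Σg)² = 20351.85 − 19852.81 = 499.04; nΣh² − (Σh)² = 999.9 − 595.36 = 404.54
r = -70.86 / √(499.04 × 404.54) = -70.86 / 449.3124 ≈ -0.158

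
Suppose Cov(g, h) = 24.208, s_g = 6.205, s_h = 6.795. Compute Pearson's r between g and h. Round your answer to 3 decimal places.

0.574

r = Cov(g,h) / (s_g · s_h) = 24.208 / (6.205 × 6.795)
  = 24.208 / 42.1630 ≈ 0.574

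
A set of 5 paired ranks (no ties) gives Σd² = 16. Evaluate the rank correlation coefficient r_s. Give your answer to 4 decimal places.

ρ = 1 − 6Σd² / [n(n²−1)] = 1 − 6×16 / (5×24)
  = 1 − 96/120 = 1 − 0.80000 ≈ 0.2000

0.2000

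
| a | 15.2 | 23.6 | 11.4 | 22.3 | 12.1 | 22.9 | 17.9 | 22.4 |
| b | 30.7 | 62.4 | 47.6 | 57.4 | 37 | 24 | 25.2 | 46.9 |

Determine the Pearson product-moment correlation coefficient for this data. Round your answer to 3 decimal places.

0.278

n = 8, Σa = 147.8, Σb = 331.2, Σa² = 2908.24, Σb² = 15176.42, Σab = 6260.88
nΣab − ΣaΣb = 50087.04 − 48951.36 = 1135.68
nΣa² − (Σa)² = 23265.92 − 21844.84 = 1421.08; nΣb² − (Σb)² = 121411.36 − 109693.44 = 11717.92
r = 1135.68 / √(1421.08 × 11717.92) = 1135.68 / 4080.6987 ≈ 0.278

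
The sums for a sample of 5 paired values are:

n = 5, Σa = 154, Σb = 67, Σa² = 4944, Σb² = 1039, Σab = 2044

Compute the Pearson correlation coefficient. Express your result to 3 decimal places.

r = (nΣab − ΣaΣb) / √[(nΣa² − (Σa)²)(nΣb² − (Σb)²)]
Numerator: 5×2044 − 154×67 = -98
Denominator: √[(24720 − 23716)(5195 − 4489)] = √[1004 × 706] = 841.9169
r = -98 / 841.9169 ≈ -0.116

-0.116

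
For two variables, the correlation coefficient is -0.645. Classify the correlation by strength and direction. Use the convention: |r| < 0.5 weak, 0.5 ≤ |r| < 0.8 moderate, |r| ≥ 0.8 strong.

r = -0.645 < 0 so the relationship is negative.
|r| = 0.645, which falls in the moderate range.

moderate negative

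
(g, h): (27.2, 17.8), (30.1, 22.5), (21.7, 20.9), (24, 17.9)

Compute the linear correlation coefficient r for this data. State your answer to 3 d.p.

n = 4, Σg = 103, Σh = 79.1, Σg² = 2692.74, Σh² = 1580.31, Σgh = 2044.54
nΣgh − ΣgΣh = 8178.16 − 8147.3 = 30.86
nΣg² − (Σg)² = 10770.96 − 10609 = 161.96; nΣh² − (Σh)² = 6321.24 − 6256.81 = 64.43
r = 30.86 / √(161.96 × 64.43) = 30.86 / 102.1523 ≈ 0.302

0.302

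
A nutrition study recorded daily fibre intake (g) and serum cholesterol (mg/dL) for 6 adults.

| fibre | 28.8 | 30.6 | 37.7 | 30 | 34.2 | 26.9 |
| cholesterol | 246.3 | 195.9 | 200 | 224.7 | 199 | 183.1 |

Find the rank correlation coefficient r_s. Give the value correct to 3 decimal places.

0.086

Rank fibre: 2, 4, 6, 3, 5, 1
Rank cholesterol: 6, 2, 4, 5, 3, 1
d = rank(fibre) − rank(cholesterol): -4, 2, 2, -2, 2, 0; Σd² = 32
ρ = 1 − 6Σd² / [n(n²−1)] = 1 − 6×32 / (6×35) = 1 − 192/210 ≈ 0.086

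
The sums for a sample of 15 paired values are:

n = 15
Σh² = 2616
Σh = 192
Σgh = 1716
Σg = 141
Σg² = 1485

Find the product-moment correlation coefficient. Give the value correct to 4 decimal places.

-0.5585

r = (nΣgh − ΣgΣh) / √[(nΣg² − (Σg)²)(nΣh² − (Σh)²)]
Numerator: 15×1716 − 141×192 = -1332
Denominator: √[(22275 − 19881)(39240 − 36864)] = √[2394 × 2376] = 2384.9830
r = -1332 / 2384.9830 ≈ -0.5585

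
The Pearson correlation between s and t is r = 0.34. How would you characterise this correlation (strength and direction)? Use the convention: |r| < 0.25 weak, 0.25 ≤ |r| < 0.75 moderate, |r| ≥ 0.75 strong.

moderate positive

r = 0.34 > 0 so the relationship is positive.
|r| = 0.34, which falls in the moderate range.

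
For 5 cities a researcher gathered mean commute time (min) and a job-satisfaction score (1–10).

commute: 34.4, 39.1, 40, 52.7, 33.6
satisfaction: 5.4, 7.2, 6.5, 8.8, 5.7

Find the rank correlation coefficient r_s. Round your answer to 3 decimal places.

Rank commute: 2, 3, 4, 5, 1
Rank satisfaction: 1, 4, 3, 5, 2
d = rank(commute) − rank(satisfaction): 1, -1, 1, 0, -1; Σd² = 4
ρ = 1 − 6Σd² / [n(n²−1)] = 1 − 6×4 / (5×24) = 1 − 24/120 ≈ 0.800

0.800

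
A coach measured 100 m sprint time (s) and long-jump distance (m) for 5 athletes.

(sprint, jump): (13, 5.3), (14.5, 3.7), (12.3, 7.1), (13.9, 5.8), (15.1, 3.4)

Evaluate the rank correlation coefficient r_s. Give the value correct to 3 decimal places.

-0.900

Rank sprint: 2, 4, 1, 3, 5
Rank jump: 3, 2, 5, 4, 1
d = rank(sprint) − rank(jump): -1, 2, -4, -1, 4; Σd² = 38
ρ = 1 − 6Σd² / [n(n²−1)] = 1 − 6×38 / (5×24) = 1 − 228/120 ≈ -0.900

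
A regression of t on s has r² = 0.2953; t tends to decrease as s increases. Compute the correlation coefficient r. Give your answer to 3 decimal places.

-0.543

|r| = √0.2953 = 0.543
The association is negative, so r = −0.543.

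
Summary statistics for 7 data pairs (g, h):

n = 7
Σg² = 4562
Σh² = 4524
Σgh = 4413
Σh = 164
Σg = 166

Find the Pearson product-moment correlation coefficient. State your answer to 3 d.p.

0.802

r = (nΣgh − ΣgΣh) / √[(nΣg² − (Σg)²)(nΣh² − (Σh)²)]
Numerator: 7×4413 − 166×164 = 3667
Denominator: √[(31934 − 27556)(31668 − 26896)] = √[4378 × 4772] = 4570.7566
r = 3667 / 4570.7566 ≈ 0.802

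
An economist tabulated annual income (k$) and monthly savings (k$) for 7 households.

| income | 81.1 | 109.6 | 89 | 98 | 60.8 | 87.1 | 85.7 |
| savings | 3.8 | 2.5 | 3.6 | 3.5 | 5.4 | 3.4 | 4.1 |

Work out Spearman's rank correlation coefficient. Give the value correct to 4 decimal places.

-0.8571

Rank income: 2, 7, 5, 6, 1, 4, 3
Rank savings: 5, 1, 4, 3, 7, 2, 6
d = rank(income) − rank(savings): -3, 6, 1, 3, -6, 2, -3; Σd² = 104
ρ = 1 − 6Σd² / [n(n²−1)] = 1 − 6×104 / (7×48) = 1 − 624/336 ≈ -0.8571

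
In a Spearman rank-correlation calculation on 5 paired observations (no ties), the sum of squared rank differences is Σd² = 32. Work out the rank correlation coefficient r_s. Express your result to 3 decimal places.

-0.600

ρ = 1 − 6Σd² / [n(n²−1)] = 1 − 6×32 / (5×24)
  = 1 − 192/120 = 1 − 1.6000 ≈ -0.600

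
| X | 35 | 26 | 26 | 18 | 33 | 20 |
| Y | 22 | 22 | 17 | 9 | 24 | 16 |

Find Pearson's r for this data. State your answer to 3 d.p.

0.860

n = 6, ΣX = 158, ΣY = 110, ΣX² = 4390, ΣY² = 2170, ΣXY = 3058
nΣXY − ΣXΣY = 18348 − 17380 = 968
nΣX² − (ΣX)² = 26340 − 24964 = 1376; nΣY² − (ΣY)² = 13020 − 12100 = 920
r = 968 / √(1376 × 920) = 968 / 1125.1311 ≈ 0.860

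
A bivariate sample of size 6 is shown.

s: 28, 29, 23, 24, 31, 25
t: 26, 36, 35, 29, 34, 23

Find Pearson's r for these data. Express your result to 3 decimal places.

n = 6, Σs = 160, Σt = 183, Σs² = 4316, Σt² = 5723, Σst = 4902
nΣst − ΣsΣt = 29412 − 29280 = 132
nΣs² − (Σs)² = 25896 − 25600 = 296; nΣt² − (Σt)² = 34338 − 33489 = 849
r = 132 / √(296 × 849) = 132 / 501.3023 ≈ 0.263

0.263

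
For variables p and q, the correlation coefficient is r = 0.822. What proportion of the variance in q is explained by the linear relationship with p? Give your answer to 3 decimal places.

0.676

r² = (0.822)² = 0.676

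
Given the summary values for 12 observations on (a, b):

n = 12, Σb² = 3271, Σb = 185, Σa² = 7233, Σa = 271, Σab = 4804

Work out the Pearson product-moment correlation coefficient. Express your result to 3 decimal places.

r = (nΣab − ΣaΣb) / √[(nΣa² − (Σa)²)(nΣb² − (Σb)²)]
Numerator: 12×4804 − 271×185 = 7513
Denominator: √[(86796 − 73441)(39252 − 34225)] = √[13355 × 5027] = 8193.6308
r = 7513 / 8193.6308 ≈ 0.917

0.917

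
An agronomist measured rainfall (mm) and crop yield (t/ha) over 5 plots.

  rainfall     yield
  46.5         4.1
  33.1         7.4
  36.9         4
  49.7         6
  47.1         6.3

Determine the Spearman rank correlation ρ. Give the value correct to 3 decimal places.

Rank rainfall: 3, 1, 2, 5, 4
Rank yield: 2, 5, 1, 3, 4
d = rank(rainfall) − rank(yield): 1, -4, 1, 2, 0; Σd² = 22
ρ = 1 − 6Σd² / [n(n²−1)] = 1 − 6×22 / (5×24) = 1 − 132/120 ≈ -0.100

-0.100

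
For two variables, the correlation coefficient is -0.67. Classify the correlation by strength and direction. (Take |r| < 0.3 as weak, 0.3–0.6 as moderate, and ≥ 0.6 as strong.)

r = -0.67 < 0 so the relationship is negative.
|r| = 0.67, which falls in the strong range.

strong negative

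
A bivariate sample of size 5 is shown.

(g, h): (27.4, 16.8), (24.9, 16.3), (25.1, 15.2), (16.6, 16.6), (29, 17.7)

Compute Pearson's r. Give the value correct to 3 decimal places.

n = 5, Σg = 123, Σh = 82.6, Σg² = 3117.34, Σh² = 1367.82, Σgh = 2036.57
nΣgh − ΣgΣh = 10182.85 − 10159.8 = 23.05
nΣg² − (Σg)² = 15586.7 − 15129 = 457.7; nΣh² − (Σh)² = 6839.1 − 6822.76 = 16.34
r = 23.05 / √(457.7 × 16.34) = 23.05 / 86.4802 ≈ 0.267

0.267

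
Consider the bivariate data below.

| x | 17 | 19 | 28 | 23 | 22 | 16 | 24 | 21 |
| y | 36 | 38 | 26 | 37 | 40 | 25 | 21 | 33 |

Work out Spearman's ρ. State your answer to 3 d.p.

-0.143

Rank x: 2, 3, 8, 6, 5, 1, 7, 4
Rank y: 5, 7, 3, 6, 8, 2, 1, 4
d = rank(x) − rank(y): -3, -4, 5, 0, -3, -1, 6, 0; Σd² = 96
ρ = 1 − 6Σd² / [n(n²−1)] = 1 − 6×96 / (8×63) = 1 − 576/504 ≈ -0.143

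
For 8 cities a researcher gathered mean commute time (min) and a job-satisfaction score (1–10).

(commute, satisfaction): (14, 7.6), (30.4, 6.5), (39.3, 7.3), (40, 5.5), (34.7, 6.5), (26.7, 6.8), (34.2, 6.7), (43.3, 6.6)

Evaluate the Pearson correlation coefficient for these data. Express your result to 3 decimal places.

-0.573

n = 8, Σx = 262.6, Σy = 53.5, Σx² = 9226.16, Σy² = 360.49, Σxy = 1732.92
nΣxy − ΣxΣy = 13863.36 − 14049.1 = -185.74
nΣx² − (Σx)² = 73809.28 − 68958.76 = 4850.52; nΣy² − (Σy)² = 2883.92 − 2862.25 = 21.67
r = -185.74 / √(4850.52 × 21.67) = -185.74 / 324.2079 ≈ -0.573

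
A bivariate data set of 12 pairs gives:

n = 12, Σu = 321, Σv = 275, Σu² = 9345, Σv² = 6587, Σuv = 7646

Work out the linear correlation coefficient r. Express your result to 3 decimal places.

r = (nΣuv − ΣuΣv) / √[(nΣu² − (Σu)²)(nΣv² − (Σv)²)]
Numerator: 12×7646 − 321×275 = 3477
Denominator: √[(112140 − 103041)(79044 − 75625)] = √[9099 × 3419] = 5577.5874
r = 3477 / 5577.5874 ≈ 0.623

0.623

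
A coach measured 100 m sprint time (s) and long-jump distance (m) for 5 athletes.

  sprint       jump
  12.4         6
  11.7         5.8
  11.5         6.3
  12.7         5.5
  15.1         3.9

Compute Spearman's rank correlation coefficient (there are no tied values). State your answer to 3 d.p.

Rank sprint: 3, 2, 1, 4, 5
Rank jump: 4, 3, 5, 2, 1
d = rank(sprint) − rank(jump): -1, -1, -4, 2, 4; Σd² = 38
ρ = 1 − 6Σd² / [n(n²−1)] = 1 − 6×38 / (5×24) = 1 − 228/120 ≈ -0.900

-0.900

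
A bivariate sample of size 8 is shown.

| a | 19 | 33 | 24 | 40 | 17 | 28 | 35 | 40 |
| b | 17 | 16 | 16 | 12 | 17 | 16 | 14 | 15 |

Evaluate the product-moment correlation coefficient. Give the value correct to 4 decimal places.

n = 8, Σa = 236, Σb = 123, Σa² = 7524, Σb² = 1911, Σab = 3542
nΣab − ΣaΣb = 28336 − 29028 = -692
nΣa² − (Σa)² = 60192 − 55696 = 4496; nΣb² − (Σb)² = 15288 − 15129 = 159
r = -692 / √(4496 × 159) = -692 / 845.4963 ≈ -0.8185

-0.8185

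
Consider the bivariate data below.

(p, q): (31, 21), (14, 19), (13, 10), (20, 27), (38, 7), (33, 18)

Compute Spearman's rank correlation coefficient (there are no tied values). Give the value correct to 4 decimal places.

Rank p: 4, 2, 1, 3, 6, 5
Rank q: 5, 4, 2, 6, 1, 3
d = rank(p) − rank(q): -1, -2, -1, -3, 5, 2; Σd² = 44
ρ = 1 − 6Σd² / [n(n²−1)] = 1 − 6×44 / (6×35) = 1 − 264/210 ≈ -0.2571

-0.2571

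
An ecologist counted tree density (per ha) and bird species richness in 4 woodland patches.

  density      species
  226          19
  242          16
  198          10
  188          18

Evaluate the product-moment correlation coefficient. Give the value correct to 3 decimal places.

n = 4, Σx = 854, Σy = 63, Σx² = 184188, Σy² = 1041, Σxy = 13530
nΣxy − ΣxΣy = 54120 − 53802 = 318
nΣx² − (Σx)² = 736752 − 729316 = 7436; nΣy² − (Σy)² = 4164 − 3969 = 195
r = 318 / √(7436 × 195) = 318 / 1204.1678 ≈ 0.264

0.264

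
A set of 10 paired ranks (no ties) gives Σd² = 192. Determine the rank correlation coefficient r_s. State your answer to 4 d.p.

ρ = 1 − 6Σd² / [n(n²−1)] = 1 − 6×192 / (10×99)
  = 1 − 1152/990 = 1 − 1.16364 ≈ -0.1636

-0.1636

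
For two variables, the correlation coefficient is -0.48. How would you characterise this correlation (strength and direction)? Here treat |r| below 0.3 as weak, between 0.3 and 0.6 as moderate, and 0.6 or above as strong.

r = -0.48 < 0 so the relationship is negative.
|r| = 0.48, which falls in the moderate range.

moderate negative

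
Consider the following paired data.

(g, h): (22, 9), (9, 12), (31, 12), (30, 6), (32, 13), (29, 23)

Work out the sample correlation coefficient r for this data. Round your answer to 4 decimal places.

0.1123

n = 6, Σg = 153, Σh = 75, Σg² = 4291, Σh² = 1103, Σgh = 1941
nΣgh − ΣgΣh = 11646 − 11475 = 171
nΣg² − (Σg)² = 25746 − 23409 = 2337; nΣh² − (Σh)² = 6618 − 5625 = 993
r = 171 / √(2337 × 993) = 171 / 1523.3650 ≈ 0.1123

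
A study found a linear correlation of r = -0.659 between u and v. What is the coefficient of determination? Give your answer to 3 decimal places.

0.434

r² = (-0.659)² = 0.434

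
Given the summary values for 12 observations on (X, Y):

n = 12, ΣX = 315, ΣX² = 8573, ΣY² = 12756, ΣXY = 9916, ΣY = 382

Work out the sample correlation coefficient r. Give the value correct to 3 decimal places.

r = (nΣXY − ΣXΣY) / √[(nΣX² − (ΣX)²)(nΣY² − (ΣY)²)]
Numerator: 12×9916 − 315×382 = -1338
Denominator: √[(102876 − 99225)(153072 − 145924)] = √[3651 × 7148] = 5108.5564
r = -1338 / 5108.5564 ≈ -0.262

-0.262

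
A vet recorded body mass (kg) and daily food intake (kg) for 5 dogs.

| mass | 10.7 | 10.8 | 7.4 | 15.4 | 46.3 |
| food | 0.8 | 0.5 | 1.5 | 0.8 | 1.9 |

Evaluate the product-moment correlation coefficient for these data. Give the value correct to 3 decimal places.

n = 5, Σx = 90.6, Σy = 5.5, Σx² = 2666.74, Σy² = 7.39, Σxy = 125.35
nΣxy − ΣxΣy = 626.75 − 498.3 = 128.45
nΣx² − (Σx)² = 13333.7 − 8208.36 = 5125.34; nΣy² − (Σy)² = 36.95 − 30.25 = 6.7
r = 128.45 / √(5125.34 × 6.7) = 128.45 / 185.3100 ≈ 0.693

0.693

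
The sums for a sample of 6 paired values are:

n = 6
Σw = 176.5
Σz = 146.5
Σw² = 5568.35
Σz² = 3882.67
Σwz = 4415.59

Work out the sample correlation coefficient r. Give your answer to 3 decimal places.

0.313

r = (nΣwz − ΣwΣz) / √[(nΣw² − (Σw)²)(nΣz² − (Σz)²)]
Numerator: 6×4415.59 − 176.5×146.5 = 636.29
Denominator: √[(33410.1 − 31152.25)(23296.02 − 21462.25)] = √[2257.85 × 1833.77] = 2034.7918
r = 636.29 / 2034.7918 ≈ 0.313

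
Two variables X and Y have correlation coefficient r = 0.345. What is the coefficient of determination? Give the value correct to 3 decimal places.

r² = (0.345)² = 0.119

0.119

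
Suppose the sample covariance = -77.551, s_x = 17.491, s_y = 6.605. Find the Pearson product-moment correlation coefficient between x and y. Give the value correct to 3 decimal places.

r = Cov(x,y) / (s_x · s_y) = -77.551 / (17.491 × 6.605)
  = -77.551 / 115.5281 ≈ -0.671

-0.671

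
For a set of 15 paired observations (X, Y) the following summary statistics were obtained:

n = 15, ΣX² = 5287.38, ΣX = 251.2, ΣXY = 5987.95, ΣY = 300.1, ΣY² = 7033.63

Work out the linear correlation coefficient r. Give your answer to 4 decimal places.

0.9123

r = (nΣXY − ΣXΣY) / √[(nΣX² − (ΣX)²)(nΣY² − (ΣY)²)]
Numerator: 15×5987.95 − 251.2×300.1 = 14434.13
Denominator: √[(79310.7 − 63101.44)(105504.45 − 90060.01)] = √[16209.26 × 15444.44] = 15822.2294
r = 14434.13 / 15822.2294 ≈ 0.9123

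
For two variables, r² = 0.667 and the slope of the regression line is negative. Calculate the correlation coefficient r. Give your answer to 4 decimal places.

|r| = √0.667 = 0.8167
The association is negative, so r = −0.8167.

-0.8167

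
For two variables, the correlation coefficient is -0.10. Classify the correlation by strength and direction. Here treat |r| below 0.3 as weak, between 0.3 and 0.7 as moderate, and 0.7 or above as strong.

weak negative

r = -0.10 < 0 so the relationship is negative.
|r| = 0.10, which falls in the weak range.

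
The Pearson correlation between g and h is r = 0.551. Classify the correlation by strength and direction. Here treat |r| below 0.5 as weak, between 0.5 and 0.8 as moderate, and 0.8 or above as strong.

moderate positive

r = 0.551 > 0 so the relationship is positive.
|r| = 0.551, which falls in the moderate range.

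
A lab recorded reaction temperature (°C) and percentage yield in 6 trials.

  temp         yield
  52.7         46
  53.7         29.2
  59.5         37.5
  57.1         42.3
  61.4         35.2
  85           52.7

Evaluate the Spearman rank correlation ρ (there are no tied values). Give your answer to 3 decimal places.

Rank temp: 1, 2, 4, 3, 5, 6
Rank yield: 5, 1, 3, 4, 2, 6
d = rank(temp) − rank(yield): -4, 1, 1, -1, 3, 0; Σd² = 28
ρ = 1 − 6Σd² / [n(n²−1)] = 1 − 6×28 / (6×35) = 1 − 168/210 ≈ 0.200

0.200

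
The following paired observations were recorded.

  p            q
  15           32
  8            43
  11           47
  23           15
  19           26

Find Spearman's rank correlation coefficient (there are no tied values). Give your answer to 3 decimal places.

-0.900

Rank p: 3, 1, 2, 5, 4
Rank q: 3, 4, 5, 1, 2
d = rank(p) − rank(q): 0, -3, -3, 4, 2; Σd² = 38
ρ = 1 − 6Σd² / [n(n²−1)] = 1 − 6×38 / (5×24) = 1 − 228/120 ≈ -0.900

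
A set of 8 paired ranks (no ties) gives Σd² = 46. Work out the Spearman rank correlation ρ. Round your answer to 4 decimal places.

0.4524

ρ = 1 − 6Σd² / [n(n²−1)] = 1 − 6×46 / (8×63)
  = 1 − 276/504 = 1 − 0.54762 ≈ 0.4524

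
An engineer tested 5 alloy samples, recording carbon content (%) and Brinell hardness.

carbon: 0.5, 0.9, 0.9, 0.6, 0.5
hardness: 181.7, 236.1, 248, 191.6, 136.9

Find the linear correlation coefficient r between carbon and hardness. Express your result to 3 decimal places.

n = 5, Σx = 3.4, Σy = 994.3, Σx² = 2.48, Σy² = 205714.27, Σxy = 709.95
nΣxy − ΣxΣy = 3549.75 − 3380.62 = 169.13
nΣx² − (Σx)² = 12.4 − 11.56 = 0.84; nΣy² − (Σy)² = 1028571.35 − 988632.49 = 39938.86
r = 169.13 / √(0.84 × 39938.86) = 169.13 / 183.1629 ≈ 0.923

0.923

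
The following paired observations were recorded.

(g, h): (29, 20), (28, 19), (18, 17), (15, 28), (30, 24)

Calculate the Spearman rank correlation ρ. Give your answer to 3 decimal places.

Rank g: 4, 3, 2, 1, 5
Rank h: 3, 2, 1, 5, 4
d = rank(g) − rank(h): 1, 1, 1, -4, 1; Σd² = 20
ρ = 1 − 6Σd² / [n(n²−1)] = 1 − 6×20 / (5×24) = 1 − 120/120 ≈ 0.000

0.000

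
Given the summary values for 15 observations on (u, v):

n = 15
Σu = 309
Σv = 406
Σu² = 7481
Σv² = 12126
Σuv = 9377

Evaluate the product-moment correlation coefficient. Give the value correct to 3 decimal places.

0.900

r = (nΣuv − ΣuΣv) / √[(nΣu² − (Σu)²)(nΣv² − (Σv)²)]
Numerator: 15×9377 − 309×406 = 15201
Denominator: √[(112215 − 95481)(181890 − 164836)] = √[16734 × 17054] = 16893.2423
r = 15201 / 16893.2423 ≈ 0.900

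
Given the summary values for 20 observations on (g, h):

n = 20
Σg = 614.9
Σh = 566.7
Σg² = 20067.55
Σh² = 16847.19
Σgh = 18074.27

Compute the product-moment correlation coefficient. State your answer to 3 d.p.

r = (nΣgh − ΣgΣh) / √[(nΣg² − (Σg)²)(nΣh² − (Σh)²)]
Numerator: 20×18074.27 − 614.9×566.7 = 13021.57
Denominator: √[(401351 − 378102.01)(336943.8 − 321148.89)] = √[23248.99 × 15794.91] = 19162.8731
r = 13021.57 / 19162.8731 ≈ 0.680

0.680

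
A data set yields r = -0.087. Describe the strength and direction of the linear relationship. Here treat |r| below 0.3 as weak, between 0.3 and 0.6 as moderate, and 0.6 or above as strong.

r = -0.087 < 0 so the relationship is negative.
|r| = 0.087, which falls in the weak range.

weak negative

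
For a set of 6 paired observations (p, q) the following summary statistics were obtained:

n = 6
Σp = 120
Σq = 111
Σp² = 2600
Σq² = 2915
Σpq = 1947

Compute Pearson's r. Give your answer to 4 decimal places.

r = (nΣpq − ΣpΣq) / √[(nΣp² − (Σp)²)(nΣq² − (Σq)²)]
Numerator: 6×1947 − 120×111 = -1638
Denominator: √[(15600 − 14400)(17490 − 12321)] = √[1200 × 5169] = 2490.5421
r = -1638 / 2490.5421 ≈ -0.6577

-0.6577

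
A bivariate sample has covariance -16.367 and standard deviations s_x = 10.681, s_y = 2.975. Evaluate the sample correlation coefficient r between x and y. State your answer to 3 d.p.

-0.515

r = Cov(x,y) / (s_x · s_y) = -16.367 / (10.681 × 2.975)
  = -16.367 / 31.7760 ≈ -0.515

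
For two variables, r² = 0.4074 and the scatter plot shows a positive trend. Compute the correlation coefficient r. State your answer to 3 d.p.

0.638

|r| = √0.4074 = 0.638
The association is positive, so r = 0.638.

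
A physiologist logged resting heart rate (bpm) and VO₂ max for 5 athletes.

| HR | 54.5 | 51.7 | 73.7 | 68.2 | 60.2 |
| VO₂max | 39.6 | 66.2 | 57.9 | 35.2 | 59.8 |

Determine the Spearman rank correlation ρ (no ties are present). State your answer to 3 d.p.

-0.500

Rank HR: 2, 1, 5, 4, 3
Rank VO₂max: 2, 5, 3, 1, 4
d = rank(HR) − rank(VO₂max): 0, -4, 2, 3, -1; Σd² = 30
ρ = 1 − 6Σd² / [n(n²−1)] = 1 − 6×30 / (5×24) = 1 − 180/120 ≈ -0.500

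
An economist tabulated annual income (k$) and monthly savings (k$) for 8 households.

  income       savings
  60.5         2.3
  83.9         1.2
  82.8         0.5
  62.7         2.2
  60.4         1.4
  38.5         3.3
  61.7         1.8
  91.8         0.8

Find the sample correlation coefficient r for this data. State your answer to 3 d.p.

n = 8, Σx = 542.3, Σy = 13.5, Σx² = 38851.13, Σy² = 28.55, Σxy = 815.28
nΣxy − ΣxΣy = 6522.24 − 7321.05 = -798.81
nΣx² − (Σx)² = 310809.04 − 294089.29 = 16719.75; nΣy² − (Σy)² = 228.4 − 182.25 = 46.15
r = -798.81 / √(16719.75 × 46.15) = -798.81 / 878.4170 ≈ -0.909

-0.909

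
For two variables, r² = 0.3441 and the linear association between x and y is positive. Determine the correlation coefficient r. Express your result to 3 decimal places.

0.587

|r| = √0.3441 = 0.587
The association is positive, so r = 0.587.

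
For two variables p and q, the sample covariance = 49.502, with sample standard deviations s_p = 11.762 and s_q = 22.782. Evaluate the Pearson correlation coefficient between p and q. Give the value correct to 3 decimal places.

r = Cov(p,q) / (s_p · s_q) = 49.502 / (11.762 × 22.782)
  = 49.502 / 267.9619 ≈ 0.185

0.185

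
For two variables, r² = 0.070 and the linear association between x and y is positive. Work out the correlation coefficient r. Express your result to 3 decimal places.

|r| = √0.070 = 0.265
The association is positive, so r = 0.265.

0.265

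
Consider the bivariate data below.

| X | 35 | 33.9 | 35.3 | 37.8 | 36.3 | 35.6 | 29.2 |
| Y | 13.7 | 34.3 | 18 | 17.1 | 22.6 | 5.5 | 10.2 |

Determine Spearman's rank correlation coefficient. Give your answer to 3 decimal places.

0.071

Rank X: 3, 2, 4, 7, 6, 5, 1
Rank Y: 3, 7, 5, 4, 6, 1, 2
d = rank(X) − rank(Y): 0, -5, -1, 3, 0, 4, -1; Σd² = 52
ρ = 1 − 6Σd² / [n(n²−1)] = 1 − 6×52 / (7×48) = 1 − 312/336 ≈ 0.071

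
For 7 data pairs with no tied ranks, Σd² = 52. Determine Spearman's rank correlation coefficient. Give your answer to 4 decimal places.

ρ = 1 − 6Σd² / [n(n²−1)] = 1 − 6×52 / (7×48)
  = 1 − 312/336 = 1 − 0.92857 ≈ 0.0714

0.0714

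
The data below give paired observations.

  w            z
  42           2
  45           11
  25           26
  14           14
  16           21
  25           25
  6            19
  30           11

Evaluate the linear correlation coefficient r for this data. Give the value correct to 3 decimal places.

n = 8, Σw = 203, Σz = 129, Σw² = 6427, Σz² = 2545, Σwz = 2830
nΣwz − ΣwΣz = 22640 − 26187 = -3547
nΣw² − (Σw)² = 51416 − 41209 = 10207; nΣz² − (Σz)² = 20360 − 16641 = 3719
r = -3547 / √(10207 × 3719) = -3547 / 6161.1552 ≈ -0.576

-0.576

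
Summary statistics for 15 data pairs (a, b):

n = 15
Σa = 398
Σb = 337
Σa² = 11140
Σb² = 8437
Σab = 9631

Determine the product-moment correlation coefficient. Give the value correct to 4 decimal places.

r = (nΣab − ΣaΣb) / √[(nΣa² − (Σa)²)(nΣb² − (Σb)²)]
Numerator: 15×9631 − 398×337 = 10339
Denominator: √[(167100 − 158404)(126555 − 113569)] = √[8696 × 12986] = 10626.6766
r = 10339 / 10626.6766 ≈ 0.9729

0.9729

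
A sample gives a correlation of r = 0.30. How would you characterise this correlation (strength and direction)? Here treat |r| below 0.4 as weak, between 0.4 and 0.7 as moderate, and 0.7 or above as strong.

r = 0.30 > 0 so the relationship is positive.
|r| = 0.30, which falls in the weak range.

weak positive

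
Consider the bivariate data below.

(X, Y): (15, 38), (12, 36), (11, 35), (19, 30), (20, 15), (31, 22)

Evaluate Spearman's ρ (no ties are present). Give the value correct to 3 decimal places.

-0.714

Rank X: 3, 2, 1, 4, 5, 6
Rank Y: 6, 5, 4, 3, 1, 2
d = rank(X) − rank(Y): -3, -3, -3, 1, 4, 4; Σd² = 60
ρ = 1 − 6Σd² / [n(n²−1)] = 1 − 6×60 / (6×35) = 1 − 360/210 ≈ -0.714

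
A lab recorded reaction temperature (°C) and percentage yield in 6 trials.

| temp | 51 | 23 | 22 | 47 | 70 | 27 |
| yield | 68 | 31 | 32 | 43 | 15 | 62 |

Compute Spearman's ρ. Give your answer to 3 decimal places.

Rank temp: 5, 2, 1, 4, 6, 3
Rank yield: 6, 2, 3, 4, 1, 5
d = rank(temp) − rank(yield): -1, 0, -2, 0, 5, -2; Σd² = 34
ρ = 1 − 6Σd² / [n(n²−1)] = 1 − 6×34 / (6×35) = 1 − 204/210 ≈ 0.029

0.029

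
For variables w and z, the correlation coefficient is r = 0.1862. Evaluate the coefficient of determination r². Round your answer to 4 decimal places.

0.0347

r² = (0.1862)² = 0.0347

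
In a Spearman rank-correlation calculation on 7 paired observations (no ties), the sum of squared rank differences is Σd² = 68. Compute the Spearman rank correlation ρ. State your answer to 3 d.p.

ρ = 1 − 6Σd² / [n(n²−1)] = 1 − 6×68 / (7×48)
  = 1 − 408/336 = 1 − 1.2143 ≈ -0.214

-0.214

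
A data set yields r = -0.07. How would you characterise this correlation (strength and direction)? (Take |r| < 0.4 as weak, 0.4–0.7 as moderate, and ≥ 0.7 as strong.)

r = -0.07 < 0 so the relationship is negative.
|r| = 0.07, which falls in the weak range.

weak negative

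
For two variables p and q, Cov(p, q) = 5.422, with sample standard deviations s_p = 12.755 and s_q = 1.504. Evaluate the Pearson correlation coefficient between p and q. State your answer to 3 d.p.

r = Cov(p,q) / (s_p · s_q) = 5.422 / (12.755 × 1.504)
  = 5.422 / 19.1835 ≈ 0.283

0.283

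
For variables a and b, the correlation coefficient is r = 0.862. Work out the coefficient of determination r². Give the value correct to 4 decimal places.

r² = (0.862)² = 0.7430

0.7430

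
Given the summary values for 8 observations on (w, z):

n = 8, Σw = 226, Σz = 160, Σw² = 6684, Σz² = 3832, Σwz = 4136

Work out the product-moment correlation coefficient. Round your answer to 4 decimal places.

r = (nΣwz − ΣwΣz) / √[(nΣw² − (Σw)²)(nΣz² − (Σz)²)]
Numerator: 8×4136 − 226×160 = -3072
Denominator: √[(53472 − 51076)(30656 − 25600)] = √[2396 × 5056] = 3480.5425
r = -3072 / 3480.5425 ≈ -0.8826

-0.8826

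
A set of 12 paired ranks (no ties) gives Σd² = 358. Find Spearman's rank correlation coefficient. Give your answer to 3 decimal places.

ρ = 1 − 6Σd² / [n(n²−1)] = 1 − 6×358 / (12×143)
  = 1 − 2148/1716 = 1 − 1.2517 ≈ -0.252

-0.252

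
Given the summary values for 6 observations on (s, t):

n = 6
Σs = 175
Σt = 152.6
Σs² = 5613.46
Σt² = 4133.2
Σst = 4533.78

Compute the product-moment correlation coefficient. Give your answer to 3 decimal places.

0.232

r = (nΣst − ΣsΣt) / √[(nΣs² − (Σs)²)(nΣt² − (Σt)²)]
Numerator: 6×4533.78 − 175×152.6 = 497.68
Denominator: √[(33680.76 − 30625)(24799.2 − 23286.76)] = √[3055.76 × 1512.44] = 2149.8032
r = 497.68 / 2149.8032 ≈ 0.232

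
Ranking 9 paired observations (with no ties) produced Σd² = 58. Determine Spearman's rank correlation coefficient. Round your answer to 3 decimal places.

0.517

ρ = 1 − 6Σd² / [n(n²−1)] = 1 − 6×58 / (9×80)
  = 1 − 348/720 = 1 − 0.4833 ≈ 0.517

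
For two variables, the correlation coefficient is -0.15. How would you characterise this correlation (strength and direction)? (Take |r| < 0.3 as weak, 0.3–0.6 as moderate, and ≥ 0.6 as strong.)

r = -0.15 < 0 so the relationship is negative.
|r| = 0.15, which falls in the weak range.

weak negative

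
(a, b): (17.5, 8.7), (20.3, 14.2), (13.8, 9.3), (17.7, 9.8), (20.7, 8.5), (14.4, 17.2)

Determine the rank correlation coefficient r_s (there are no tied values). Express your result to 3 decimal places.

Rank a: 3, 5, 1, 4, 6, 2
Rank b: 2, 5, 3, 4, 1, 6
d = rank(a) − rank(b): 1, 0, -2, 0, 5, -4; Σd² = 46
ρ = 1 − 6Σd² / [n(n²−1)] = 1 − 6×46 / (6×35) = 1 − 276/210 ≈ -0.314

-0.314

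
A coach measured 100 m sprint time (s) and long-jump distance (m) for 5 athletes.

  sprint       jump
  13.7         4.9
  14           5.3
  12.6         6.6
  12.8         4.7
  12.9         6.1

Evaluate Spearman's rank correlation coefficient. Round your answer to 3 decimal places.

Rank sprint: 4, 5, 1, 2, 3
Rank jump: 2, 3, 5, 1, 4
d = rank(sprint) − rank(jump): 2, 2, -4, 1, -1; Σd² = 26
ρ = 1 − 6Σd² / [n(n²−1)] = 1 − 6×26 / (5×24) = 1 − 156/120 ≈ -0.300

-0.300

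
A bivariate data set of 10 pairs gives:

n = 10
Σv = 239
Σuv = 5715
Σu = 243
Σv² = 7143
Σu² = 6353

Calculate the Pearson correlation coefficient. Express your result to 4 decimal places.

r = (nΣuv − ΣuΣv) / √[(nΣu² − (Σu)²)(nΣv² − (Σv)²)]
Numerator: 10×5715 − 243×239 = -927
Denominator: √[(63530 − 59049)(71430 − 57121)] = √[4481 × 14309] = 8007.4109
r = -927 / 8007.4109 ≈ -0.1158

-0.1158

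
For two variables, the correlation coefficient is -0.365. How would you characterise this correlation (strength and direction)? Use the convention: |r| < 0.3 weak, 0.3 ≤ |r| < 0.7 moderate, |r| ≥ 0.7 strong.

r = -0.365 < 0 so the relationship is negative.
|r| = 0.365, which falls in the moderate range.

moderate negative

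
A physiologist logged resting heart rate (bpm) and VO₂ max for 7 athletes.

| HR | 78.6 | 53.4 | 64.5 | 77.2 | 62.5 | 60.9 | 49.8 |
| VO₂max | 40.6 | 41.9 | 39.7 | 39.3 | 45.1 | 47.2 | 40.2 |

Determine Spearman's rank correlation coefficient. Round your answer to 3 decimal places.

Rank HR: 7, 2, 5, 6, 4, 3, 1
Rank VO₂max: 4, 5, 2, 1, 6, 7, 3
d = rank(HR) − rank(VO₂max): 3, -3, 3, 5, -2, -4, -2; Σd² = 76
ρ = 1 − 6Σd² / [n(n²−1)] = 1 − 6×76 / (7×48) = 1 − 456/336 ≈ -0.357

-0.357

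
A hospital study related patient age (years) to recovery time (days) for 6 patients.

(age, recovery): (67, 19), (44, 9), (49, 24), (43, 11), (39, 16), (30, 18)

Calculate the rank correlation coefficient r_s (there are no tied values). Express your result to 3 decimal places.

Rank age: 6, 4, 5, 3, 2, 1
Rank recovery: 5, 1, 6, 2, 3, 4
d = rank(age) − rank(recovery): 1, 3, -1, 1, -1, -3; Σd² = 22
ρ = 1 − 6Σd² / [n(n²−1)] = 1 − 6×22 / (6×35) = 1 − 132/210 ≈ 0.371

0.371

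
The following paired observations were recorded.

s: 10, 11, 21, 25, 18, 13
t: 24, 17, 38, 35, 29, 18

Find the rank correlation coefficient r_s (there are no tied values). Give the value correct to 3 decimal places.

Rank s: 1, 2, 5, 6, 4, 3
Rank t: 3, 1, 6, 5, 4, 2
d = rank(s) − rank(t): -2, 1, -1, 1, 0, 1; Σd² = 8
ρ = 1 − 6Σd² / [n(n²−1)] = 1 − 6×8 / (6×35) = 1 − 48/210 ≈ 0.771

0.771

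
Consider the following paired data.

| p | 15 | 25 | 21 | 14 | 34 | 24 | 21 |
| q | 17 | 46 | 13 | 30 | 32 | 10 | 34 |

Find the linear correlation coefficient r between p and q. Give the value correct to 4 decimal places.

n = 7, Σp = 154, Σq = 182, Σp² = 3660, Σq² = 5754, Σpq = 4140
nΣpq − ΣpΣq = 28980 − 28028 = 952
nΣp² − (Σp)² = 25620 − 23716 = 1904; nΣq² − (Σq)² = 40278 − 33124 = 7154
r = 952 / √(1904 × 7154) = 952 / 3690.6932 ≈ 0.2579

0.2579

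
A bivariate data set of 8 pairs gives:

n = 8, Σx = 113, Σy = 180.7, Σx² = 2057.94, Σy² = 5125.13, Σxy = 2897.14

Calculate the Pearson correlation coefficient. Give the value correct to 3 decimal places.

r = (nΣxy − ΣxΣy) / √[(nΣx² − (Σx)²)(nΣy² − (Σy)²)]
Numerator: 8×2897.14 − 113×180.7 = 2758.02
Denominator: √[(16463.52 − 12769)(41001.04 − 32652.49)] = √[3694.52 × 8348.55] = 5553.7271
r = 2758.02 / 5553.7271 ≈ 0.497

0.497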